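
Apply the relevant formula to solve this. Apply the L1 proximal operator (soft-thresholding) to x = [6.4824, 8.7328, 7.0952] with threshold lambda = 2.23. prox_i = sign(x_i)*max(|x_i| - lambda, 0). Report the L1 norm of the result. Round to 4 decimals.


Soft-thresholding with lambda = 2.23:
prox(6.4824) = sign(6.4824)*max(|6.4824| - 2.23, 0) = 4.2524
prox(8.7328) = sign(8.7328)*max(|8.7328| - 2.23, 0) = 6.5028
prox(7.0952) = sign(7.0952)*max(|7.0952| - 2.23, 0) = 4.8652
prox(x) = [4.2524, 6.5028, 4.8652]
||prox(x)||_1 = 4.2524 + 6.5028 + 4.8652 = 15.6204


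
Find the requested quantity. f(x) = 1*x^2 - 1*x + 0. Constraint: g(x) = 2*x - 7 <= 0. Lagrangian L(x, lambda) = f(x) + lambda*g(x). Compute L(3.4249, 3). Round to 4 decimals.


Step 1: Evaluate f(x).
f(3.4249) = 1*3.4249^2 - 1*3.4249 + 0 = 8.305
Step 2: Evaluate g(x).
g(3.4249) = 2*3.4249 - 7 = -0.1502
Step 3: Compute Lagrangian.
L = 8.305 + 3*-0.1502 = 7.8544


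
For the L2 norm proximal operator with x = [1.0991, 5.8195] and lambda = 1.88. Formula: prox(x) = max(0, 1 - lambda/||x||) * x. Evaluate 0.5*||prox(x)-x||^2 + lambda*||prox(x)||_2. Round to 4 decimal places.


Step 1: Compute ||x||.
||x|| = 5.9224
Step 2: Compute scaling factor.
scale = max(0, 1 - 1.88/5.9224) = 0.6826
Step 3: prox(x) = [0.7502, 3.9722]
||prox(x)|| = 4.0424
Step 4: Proximal objective.
0.5*||prox-x||^2 = 1.7672
lambda*||prox|| = 7.5997
Total = 9.3669


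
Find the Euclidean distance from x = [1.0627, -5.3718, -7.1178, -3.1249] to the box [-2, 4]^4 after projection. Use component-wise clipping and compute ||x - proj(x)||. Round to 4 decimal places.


Project each component onto [-2, 4].
clip(1.0627) = 1.0627, clip(-5.3718) = -2.0, clip(-7.1178) = -2.0, clip(-3.1249) = -2.0
Projection = [1.0627, -2.0, -2.0, -2.0]
Squared diffs: [0.0, 11.369, 26.1919, 1.2654]
Distance = sqrt(38.8263) = 6.2311


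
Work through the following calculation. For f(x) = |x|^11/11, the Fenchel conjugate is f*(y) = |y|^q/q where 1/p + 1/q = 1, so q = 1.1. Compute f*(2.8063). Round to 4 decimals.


The conjugate exponent q satisfies 1/p + 1/q = 1.
p = 11, so q = 11/(11 - 1) = 1.1
|y|^q = 2.8063^1.1 = 3.1113
f*(2.8063) = 3.1113 / 1.1 = 2.8285


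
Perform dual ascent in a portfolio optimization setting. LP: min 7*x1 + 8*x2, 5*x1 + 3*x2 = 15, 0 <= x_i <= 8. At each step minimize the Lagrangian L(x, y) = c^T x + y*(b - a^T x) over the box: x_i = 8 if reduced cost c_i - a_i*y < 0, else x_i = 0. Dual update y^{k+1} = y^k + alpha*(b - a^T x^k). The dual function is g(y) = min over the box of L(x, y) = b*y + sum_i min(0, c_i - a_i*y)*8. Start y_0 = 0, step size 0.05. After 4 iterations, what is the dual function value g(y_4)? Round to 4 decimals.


Dual ascent for LP: min 7*x1 + 8*x2, 5*x1 + 3*x2 = 15, 0 <= x_i <= 8
Step 1: y^k = 0.0, reduced costs: (7.0, 8.0)
  x^k = (0.0, 0.0), subgradient = b - a^T x = 15.0
  y^{k+1} = 0.0 + 0.05*15.0 = 0.75
Step 2: y^k = 0.75, reduced costs: (3.25, 5.75)
  x^k = (0.0, 0.0), subgradient = b - a^T x = 15.0
  y^{k+1} = 0.75 + 0.05*15.0 = 1.5
Step 3: y^k = 1.5, reduced costs: (-0.5, 3.5)
  x^k = (8.0, 0.0), subgradient = b - a^T x = -25.0
  y^{k+1} = 1.5 + 0.05*-25.0 = 0.25
Step 4: y^k = 0.25, reduced costs: (5.75, 7.25)
  x^k = (0.0, 0.0), subgradient = b - a^T x = 15.0
  y^{k+1} = 0.25 + 0.05*15.0 = 1.0
Dual objective at y_4 = 1.0: reduced costs (2.0, 5.0), box minimizer x = (0.0, 0.0)
g(y_4) = b*y + (c1 - a1*y)*x1 + (c2 - a2*y)*x2 = 15*1.0 + 2.0*0.0 + 5.0*0.0 = 15.0 + 0.0 + 0.0 = 15.0


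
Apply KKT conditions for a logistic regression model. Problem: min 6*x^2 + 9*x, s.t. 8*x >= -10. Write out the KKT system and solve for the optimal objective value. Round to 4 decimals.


Step 1: Try lambda = 0 (constraint inactive).
Stationarity: 2*6*x + 9 = 0
x* = -9/(2*6) = -0.75
Check constraint: 8*-0.75 = -6.0 >= -10 -- satisfied.
Step 2: Compute optimal value.
f(x*) = 6*(-0.75)^2 + 9*(-0.75) = -3.375


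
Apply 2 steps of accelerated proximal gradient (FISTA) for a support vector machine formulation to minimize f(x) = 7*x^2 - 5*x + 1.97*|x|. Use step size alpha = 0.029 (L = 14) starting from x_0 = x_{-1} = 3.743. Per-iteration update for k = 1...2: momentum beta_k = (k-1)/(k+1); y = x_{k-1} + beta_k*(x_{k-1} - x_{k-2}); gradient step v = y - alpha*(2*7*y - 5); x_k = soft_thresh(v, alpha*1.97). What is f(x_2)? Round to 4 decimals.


FISTA on f(x) = 7*x^2 - 5*x + 1.97*|x|
L = 14, alpha = 0.029
Iteration 1: beta = 0.0, y = 3.743 + 0.0*(3.743 - 3.743) = 3.743
  grad(y) = 47.402, v = y - alpha*grad = 2.3683
  prox(v) = soft_thresh(2.3683, 0.0571) = 2.3112
Iteration 2: beta = 0.3333, y = 2.3112 + 0.3333*(2.3112 - 3.743) = 1.8339
  grad(y) = 20.6753, v = y - alpha*grad = 1.2344
  prox(v) = soft_thresh(1.2344, 0.0571) = 1.1772
f(x_2) = 7*1.1772^2 - 5*1.1772 + 1.97*|1.1772| = 6.1342


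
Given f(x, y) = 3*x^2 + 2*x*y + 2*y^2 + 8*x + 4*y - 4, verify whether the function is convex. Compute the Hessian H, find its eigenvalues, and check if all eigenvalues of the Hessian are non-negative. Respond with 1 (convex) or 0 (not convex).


The Hessian of f(x,y) = 3*x^2 + 2*x*y + 2*y^2 + 8*x + 4*y - 4 is:
H = [[6, 2], [2, 4]]
Trace = 6 + 4 = 10
Determinant = 6*4 - (2)^2 = 20
Discriminant = (10)^2 - 4*20 = 20.0
Eigenvalues: lambda_1 = 2.7639, lambda_2 = 7.2361
The function is convex.

1


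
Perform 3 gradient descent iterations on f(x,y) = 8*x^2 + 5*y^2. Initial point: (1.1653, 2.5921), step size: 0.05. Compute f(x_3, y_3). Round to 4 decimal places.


Gradient descent on f(x,y) = 8*x^2 + 5*y^2.
Starting point: (1.1653, 2.5921), alpha = 0.05
Step 1: grad_x = 2*8*1.1653 = 18.6448, grad_y = 2*5*2.5921 = 25.921
  x_1 = 1.1653 - 0.05*18.6448 = 0.2331
  y_1 = 2.5921 - 0.05*25.921 = 1.2961
Step 2: grad_x = 2*8*0.2331 = 3.729, grad_y = 2*5*1.2961 = 12.9605
  x_2 = 0.2331 - 0.05*3.729 = 0.0466
  y_2 = 1.2961 - 0.05*12.9605 = 0.648
Step 3: grad_x = 2*8*0.0466 = 0.7458, grad_y = 2*5*0.648 = 6.4803
  x_3 = 0.0466 - 0.05*0.7458 = 0.0093
  y_3 = 0.648 - 0.05*6.4803 = 0.324
f(0.0093, 0.324) = 8*0.0093^2 + 5*0.324^2 = 0.5256


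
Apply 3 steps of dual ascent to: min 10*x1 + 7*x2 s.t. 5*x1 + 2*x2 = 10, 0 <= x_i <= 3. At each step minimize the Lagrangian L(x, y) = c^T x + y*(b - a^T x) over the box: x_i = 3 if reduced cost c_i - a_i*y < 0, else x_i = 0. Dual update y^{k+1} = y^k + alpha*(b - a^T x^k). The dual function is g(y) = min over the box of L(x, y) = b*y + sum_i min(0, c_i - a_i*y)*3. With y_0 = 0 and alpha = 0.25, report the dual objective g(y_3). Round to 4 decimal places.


Dual ascent for LP: min 10*x1 + 7*x2, 5*x1 + 2*x2 = 10, 0 <= x_i <= 3
Step 1: y^k = 0.0, reduced costs: (10.0, 7.0)
  x^k = (0.0, 0.0), subgradient = b - a^T x = 10.0
  y^{k+1} = 0.0 + 0.25*10.0 = 2.5
Step 2: y^k = 2.5, reduced costs: (-2.5, 2.0)
  x^k = (3.0, 0.0), subgradient = b - a^T x = -5.0
  y^{k+1} = 2.5 + 0.25*-5.0 = 1.25
Step 3: y^k = 1.25, reduced costs: (3.75, 4.5)
  x^k = (0.0, 0.0), subgradient = b - a^T x = 10.0
  y^{k+1} = 1.25 + 0.25*10.0 = 3.75
Dual objective at y_3 = 3.75: reduced costs (-8.75, -0.5), box minimizer x = (3.0, 3.0)
g(y_3) = b*y + (c1 - a1*y)*x1 + (c2 - a2*y)*x2 = 10*3.75 + (-8.75)*3.0 + (-0.5)*3.0 = 37.5 - 26.25 - 1.5 = 9.75


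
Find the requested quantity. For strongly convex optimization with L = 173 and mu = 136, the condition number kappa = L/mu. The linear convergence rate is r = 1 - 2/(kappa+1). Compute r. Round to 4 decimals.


Step 1: Compute the condition number.
kappa = L/mu = 173/136 = 1.2721
Step 2: Compute the convergence rate.
r = 1 - 2/(kappa + 1) = 1 - 2*mu/(L + mu) = (L - mu)/(L + mu) = 37/309 = 0.1197


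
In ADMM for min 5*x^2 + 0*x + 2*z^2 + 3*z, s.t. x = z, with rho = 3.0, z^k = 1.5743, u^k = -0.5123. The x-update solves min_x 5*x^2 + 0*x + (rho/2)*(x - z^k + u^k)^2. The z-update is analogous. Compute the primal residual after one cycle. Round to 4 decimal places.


ADMM iteration with rho = 3.0, z^k = 1.5743, u^k = -0.5123
Step 1: x-update.
Minimize 5*x^2 + 0*x + (3.0/2)*(x - 1.5743 - 0.5123)^2
FOC: (2*5 + 3.0)*x = 0 + 3.0*(1.5743 + 0.5123)
x^{k+1} = 0.4815
Step 2: z-update.
Minimize 2*z^2 + 3*z + (3.0/2)*(0.4815 - z - 0.5123)^2
FOC: (2*2 + 3.0)*z = -3 + 3.0*(0.4815 - 0.5123)
z^{k+1} = -0.4418
Step 3: u-update.
u^{k+1} = -0.5123 + 0.4815 + 0.4418 = 0.411
Step 4: Primal residual = |0.4815 + 0.4418| = 0.9233


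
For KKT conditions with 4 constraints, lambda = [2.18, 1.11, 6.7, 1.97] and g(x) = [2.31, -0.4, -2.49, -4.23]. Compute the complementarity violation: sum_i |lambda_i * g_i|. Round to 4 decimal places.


KKT complementary slackness check:
lambda_1 * g_1 = 2.18 * 2.31 = 5.0358
lambda_2 * g_2 = 1.11 * -0.4 = -0.444
lambda_3 * g_3 = 6.7 * -2.49 = -16.683
lambda_4 * g_4 = 1.97 * -4.23 = -8.3331
Total violation = 5.0358 + 0.444 + 16.683 + 8.3331 = 30.4959


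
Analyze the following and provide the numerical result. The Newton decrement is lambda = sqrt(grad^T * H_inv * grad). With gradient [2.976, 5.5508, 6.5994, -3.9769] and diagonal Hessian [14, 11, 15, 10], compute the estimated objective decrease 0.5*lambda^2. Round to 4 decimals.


Step 1: H is diagonal, so H^(-1) * g = [0.2126, 0.5046, 0.44, -0.3977].
Step 2: g^T H^(-1) g = sum_i g_i^2 / H_ii
  = (2.976)^2/14 + (5.5508)^2/11 + (6.5994)^2/15 + (-3.9769)^2/10
  = 0.6326 + 2.801 + 2.9035 + 1.5816 = 7.9187
Step 3: Objective decrease = 0.5 * g^T H^(-1) g = 3.9593


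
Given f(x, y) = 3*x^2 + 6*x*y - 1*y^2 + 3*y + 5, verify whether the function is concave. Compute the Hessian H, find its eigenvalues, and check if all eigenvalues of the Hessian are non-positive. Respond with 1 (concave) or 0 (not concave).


The Hessian of f(x,y) = 3*x^2 + 6*x*y - 1*y^2 + 3*y + 5 is:
H = [[6, 6], [6, -2]]
Trace = 6 - 2 = 4
Determinant = 6*-2 - (6)^2 = -48
Discriminant = (4)^2 - 4*-48 = 208.0
Eigenvalues: lambda_1 = -5.2111, lambda_2 = 9.2111
The function is not concave.

0


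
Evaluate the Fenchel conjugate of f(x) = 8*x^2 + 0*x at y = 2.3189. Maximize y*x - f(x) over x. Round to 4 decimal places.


f*(y) = sup_x {y*x - a*x^2 - b*x} = sup_x {(y-b)*x - a*x^2}
FOC: (y - b) - 2a*x = 0 => x* = (y - b)/(2a)
x* = (2.3189 - 0)/(2*8) = 0.1449
f*(2.3189) = (y-b)^2/(4a) = (2.3189 - 0)^2/(4*8)
= 5.3773/32 = 0.168


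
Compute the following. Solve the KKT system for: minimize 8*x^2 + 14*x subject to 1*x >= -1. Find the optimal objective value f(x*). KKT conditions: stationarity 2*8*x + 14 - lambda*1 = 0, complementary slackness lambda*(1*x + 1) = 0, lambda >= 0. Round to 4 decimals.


Step 1: Try lambda = 0 (constraint inactive).
Stationarity: 2*8*x + 14 = 0
x* = -14/(2*8) = -0.875
Check constraint: 1*-0.875 = -0.875 >= -1 -- satisfied.
Step 2: Compute optimal value.
f(x*) = 8*(-0.875)^2 + 14*(-0.875) = -6.125


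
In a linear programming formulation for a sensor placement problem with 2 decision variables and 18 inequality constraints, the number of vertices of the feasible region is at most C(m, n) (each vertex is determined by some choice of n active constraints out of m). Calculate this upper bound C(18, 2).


Each vertex corresponds to some choice of n active constraints out of m, so the number of vertices is at most C(m, n) = m! / (n!(m-n)!).
m = 18, n = 2
Numerator: 18 * 17
Denominator: 2! = 2
C(18, 2) = 153


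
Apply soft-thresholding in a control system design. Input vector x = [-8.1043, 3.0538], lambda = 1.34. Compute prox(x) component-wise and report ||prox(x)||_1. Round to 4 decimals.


Soft-thresholding with lambda = 1.34:
prox(-8.1043) = sign(-8.1043)*max(|-8.1043| - 1.34, 0) = -6.7643
prox(3.0538) = sign(3.0538)*max(|3.0538| - 1.34, 0) = 1.7138
prox(x) = [-6.7643, 1.7138]
||prox(x)||_1 = 6.7643 + 1.7138 = 8.4781


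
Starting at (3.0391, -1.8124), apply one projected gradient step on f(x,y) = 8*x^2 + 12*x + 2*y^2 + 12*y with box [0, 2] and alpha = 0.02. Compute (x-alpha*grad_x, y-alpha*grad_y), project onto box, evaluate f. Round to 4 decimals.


Step 1: Compute gradient at (3.0391, -1.8124).
grad_x = 2*8*3.0391 + 12 = 60.6256
grad_y = 2*2*-1.8124 + 12 = 4.7504
Step 2: Gradient step.
x_raw = 3.0391 - 0.02*60.6256 = 1.8266
y_raw = -1.8124 - 0.02*4.7504 = -1.9074
Step 3: Project onto [0, 2].
x_proj = clip(1.8266) = 1.8266
y_proj = clip(-1.9074) = 0.0
Step 4: Evaluate f.
f(1.8266, 0.0) = 48.6104


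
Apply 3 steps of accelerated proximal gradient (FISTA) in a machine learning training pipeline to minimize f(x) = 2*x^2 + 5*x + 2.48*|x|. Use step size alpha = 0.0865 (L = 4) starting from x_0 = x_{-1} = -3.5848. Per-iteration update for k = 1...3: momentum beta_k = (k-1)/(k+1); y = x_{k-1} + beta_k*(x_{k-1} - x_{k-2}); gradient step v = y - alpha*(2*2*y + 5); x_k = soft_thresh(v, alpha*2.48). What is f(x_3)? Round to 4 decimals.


FISTA on f(x) = 2*x^2 + 5*x + 2.48*|x|
L = 4, alpha = 0.0865
Iteration 1: beta = 0.0, y = -3.5848 + 0.0*(-3.5848 + 3.5848) = -3.5848
  grad(y) = -9.3392, v = y - alpha*grad = -2.777
  prox(v) = soft_thresh(-2.777, 0.2145) = -2.5624
Iteration 2: beta = 0.3333, y = -2.5624 + 0.3333*(-2.5624 + 3.5848) = -2.2217
  grad(y) = -3.8866, v = y - alpha*grad = -1.8855
  prox(v) = soft_thresh(-1.8855, 0.2145) = -1.6709
Iteration 3: beta = 0.5, y = -1.6709 + 0.5*(-1.6709 + 2.5624) = -1.2252
  grad(y) = 0.0992, v = y - alpha*grad = -1.2338
  prox(v) = soft_thresh(-1.2338, 0.2145) = -1.0193
f(x_3) = 2*(-1.0193)^2 + 5*(-1.0193) + 2.48*|-1.0193| = -0.4908


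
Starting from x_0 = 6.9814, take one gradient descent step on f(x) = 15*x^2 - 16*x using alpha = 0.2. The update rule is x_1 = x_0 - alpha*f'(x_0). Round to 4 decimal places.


We compute the gradient at x_0 and apply the update.
f'(x) = 30*x - 16
f'(6.9814) = 30*6.9814 - 16 = 193.442
x_1 = 6.9814 - 0.2*193.442 = -31.707


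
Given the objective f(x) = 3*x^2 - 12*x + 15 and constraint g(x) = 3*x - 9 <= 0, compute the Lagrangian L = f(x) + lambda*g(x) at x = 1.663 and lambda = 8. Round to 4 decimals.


Step 1: Evaluate f(x).
f(1.663) = 3*1.663^2 - 12*1.663 + 15 = 3.3407
Step 2: Evaluate g(x).
g(1.663) = 3*1.663 - 9 = -4.011
Step 3: Compute Lagrangian.
L = 3.3407 + 8*-4.011 = -28.7473


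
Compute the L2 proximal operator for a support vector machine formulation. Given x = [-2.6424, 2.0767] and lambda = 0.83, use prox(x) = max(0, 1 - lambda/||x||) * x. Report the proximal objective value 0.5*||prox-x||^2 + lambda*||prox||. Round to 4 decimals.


Step 1: Compute ||x||.
||x|| = 3.3608
Step 2: Compute scaling factor.
scale = max(0, 1 - 0.83/3.3608) = 0.753
Step 3: prox(x) = [-1.9898, 1.5638]
||prox(x)|| = 2.5308
Step 4: Proximal objective.
0.5*||prox-x||^2 = 0.3445
lambda*||prox|| = 2.1006
Total = 2.445


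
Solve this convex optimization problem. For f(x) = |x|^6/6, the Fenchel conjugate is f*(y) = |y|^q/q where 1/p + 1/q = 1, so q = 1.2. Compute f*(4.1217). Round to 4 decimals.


The conjugate exponent q satisfies 1/p + 1/q = 1.
p = 6, so q = 6/(6 - 1) = 1.2
|y|^q = 4.1217^1.2 = 5.4713
f*(4.1217) = 5.4713 / 1.2 = 4.5594


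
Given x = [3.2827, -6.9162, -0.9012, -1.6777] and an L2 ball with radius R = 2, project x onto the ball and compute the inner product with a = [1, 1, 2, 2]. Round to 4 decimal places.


Step 1: Compute ||x|| (intermediates to 6 decimals).
||x|| = sqrt(3.2827^2 + (-6.9162)^2 + (-0.9012)^2 + (-1.6777)^2) = 7.889029
Step 2: Project.
Since ||x|| > R, scale = R/||x|| = 2/7.889029 = 0.253517, proj(x) = scale * x
proj(x) = [0.83222, -1.753374, -0.22847, -0.425325]
Step 3: Dot product.
a^T * proj(x) = 1*0.83222 + 1*(-1.753374) + 2*(-0.22847) + 2*(-0.425325) = -2.2287


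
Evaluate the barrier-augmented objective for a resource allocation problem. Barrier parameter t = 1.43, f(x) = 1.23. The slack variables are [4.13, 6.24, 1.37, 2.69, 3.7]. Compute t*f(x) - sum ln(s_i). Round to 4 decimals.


Step 1: Compute log-barrier.
ln values: [1.4183, 1.831, 0.3148, 0.9895, 1.3083]
phi = -(1.4183 + 1.831 + 0.3148 + 0.9895 + 1.3083) = -5.8619
Step 2: Compute augmented objective.
t*f(x) = 1.43*1.23 = 1.7589
Total = 1.7589 - 5.8619 = -4.103


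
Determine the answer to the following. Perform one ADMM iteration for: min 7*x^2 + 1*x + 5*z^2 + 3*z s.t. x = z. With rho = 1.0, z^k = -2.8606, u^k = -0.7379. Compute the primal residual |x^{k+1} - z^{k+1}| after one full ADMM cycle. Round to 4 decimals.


ADMM iteration with rho = 1.0, z^k = -2.8606, u^k = -0.7379
Step 1: x-update.
Minimize 7*x^2 + 1*x + (1.0/2)*(x + 2.8606 - 0.7379)^2
FOC: (2*7 + 1.0)*x = -1 + 1.0*(-2.8606 + 0.7379)
x^{k+1} = -0.2082
Step 2: z-update.
Minimize 5*z^2 + 3*z + (1.0/2)*(-0.2082 - z - 0.7379)^2
FOC: (2*5 + 1.0)*z = -3 + 1.0*(-0.2082 - 0.7379)
z^{k+1} = -0.3587
Step 3: u-update.
u^{k+1} = -0.7379 - 0.2082 + 0.3587 = -0.5873
Step 4: Primal residual = |-0.2082 + 0.3587| = 0.1506


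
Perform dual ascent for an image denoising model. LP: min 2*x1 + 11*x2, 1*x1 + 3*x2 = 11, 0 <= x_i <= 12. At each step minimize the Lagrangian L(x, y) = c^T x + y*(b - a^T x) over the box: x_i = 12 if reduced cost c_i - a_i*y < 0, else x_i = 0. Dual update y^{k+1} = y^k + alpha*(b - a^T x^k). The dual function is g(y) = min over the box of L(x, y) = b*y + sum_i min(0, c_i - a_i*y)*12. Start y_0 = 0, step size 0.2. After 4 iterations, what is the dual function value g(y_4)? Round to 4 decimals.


Dual ascent for LP: min 2*x1 + 11*x2, 1*x1 + 3*x2 = 11, 0 <= x_i <= 12
Step 1: y^k = 0.0, reduced costs: (2.0, 11.0)
  x^k = (0.0, 0.0), subgradient = b - a^T x = 11.0
  y^{k+1} = 0.0 + 0.2*11.0 = 2.2
Step 2: y^k = 2.2, reduced costs: (-0.2, 4.4)
  x^k = (12.0, 0.0), subgradient = b - a^T x = -1.0
  y^{k+1} = 2.2 + 0.2*-1.0 = 2.0
Step 3: y^k = 2.0, reduced costs: (0.0, 5.0)
  x^k = (0.0, 0.0), subgradient = b - a^T x = 11.0
  y^{k+1} = 2.0 + 0.2*11.0 = 4.2
Step 4: y^k = 4.2, reduced costs: (-2.2, -1.6)
  x^k = (12.0, 12.0), subgradient = b - a^T x = -37.0
  y^{k+1} = 4.2 + 0.2*-37.0 = -3.2
Dual objective at y_4 = -3.2: reduced costs (5.2, 20.6), box minimizer x = (0.0, 0.0)
g(y_4) = b*y + (c1 - a1*y)*x1 + (c2 - a2*y)*x2 = 11*(-3.2) + 5.2*0.0 + 20.6*0.0 = -35.2 + 0.0 + 0.0 = -35.2


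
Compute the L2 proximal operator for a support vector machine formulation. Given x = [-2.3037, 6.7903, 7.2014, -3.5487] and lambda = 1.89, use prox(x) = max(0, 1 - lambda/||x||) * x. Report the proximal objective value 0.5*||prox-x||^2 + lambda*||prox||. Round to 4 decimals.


Step 1: Compute ||x||.
||x|| = 10.7642
Step 2: Compute scaling factor.
scale = max(0, 1 - 1.89/10.7642) = 0.8244
Step 3: prox(x) = [-1.8992, 5.598, 5.937, -2.9256]
||prox(x)|| = 8.8742
Step 4: Proximal objective.
0.5*||prox-x||^2 = 1.7861
lambda*||prox|| = 16.7722
Total = 18.5583


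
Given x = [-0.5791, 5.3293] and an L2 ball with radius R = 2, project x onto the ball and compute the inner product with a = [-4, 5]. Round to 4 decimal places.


Step 1: Compute ||x|| (intermediates to 6 decimals).
||x|| = sqrt((-0.5791)^2 + 5.3293^2) = 5.360671
Step 2: Project.
Since ||x|| > R, scale = R/||x|| = 2/5.360671 = 0.373088, proj(x) = scale * x
proj(x) = [-0.216055, 1.988298]
Step 3: Dot product.
a^T * proj(x) = -4*(-0.216055) + 5*1.988298 = 10.8057


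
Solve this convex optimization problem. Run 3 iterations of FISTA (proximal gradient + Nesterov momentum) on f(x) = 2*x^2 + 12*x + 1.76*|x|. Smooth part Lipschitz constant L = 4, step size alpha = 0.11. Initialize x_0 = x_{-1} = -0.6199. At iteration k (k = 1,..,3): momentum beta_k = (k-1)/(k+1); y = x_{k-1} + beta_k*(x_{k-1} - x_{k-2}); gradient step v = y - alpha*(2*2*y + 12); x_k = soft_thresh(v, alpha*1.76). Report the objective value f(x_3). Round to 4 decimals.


FISTA on f(x) = 2*x^2 + 12*x + 1.76*|x|
L = 4, alpha = 0.11
Iteration 1: beta = 0.0, y = -0.6199 + 0.0*(-0.6199 + 0.6199) = -0.6199
  grad(y) = 9.5204, v = y - alpha*grad = -1.6671
  prox(v) = soft_thresh(-1.6671, 0.1936) = -1.4735
Iteration 2: beta = 0.3333, y = -1.4735 + 0.3333*(-1.4735 + 0.6199) = -1.7581
  grad(y) = 4.9676, v = y - alpha*grad = -2.3045
  prox(v) = soft_thresh(-2.3045, 0.1936) = -2.1109
Iteration 3: beta = 0.5, y = -2.1109 + 0.5*(-2.1109 + 1.4735) = -2.4296
  grad(y) = 2.2815, v = y - alpha*grad = -2.6806
  prox(v) = soft_thresh(-2.6806, 0.1936) = -2.487
f(x_3) = 2*(-2.487)^2 + 12*(-2.487) + 1.76*|-2.487| = -13.0965


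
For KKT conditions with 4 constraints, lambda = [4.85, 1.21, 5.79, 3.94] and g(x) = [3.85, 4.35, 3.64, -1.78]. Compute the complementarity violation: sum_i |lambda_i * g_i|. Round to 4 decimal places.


KKT complementary slackness check:
lambda_1 * g_1 = 4.85 * 3.85 = 18.6725
lambda_2 * g_2 = 1.21 * 4.35 = 5.2635
lambda_3 * g_3 = 5.79 * 3.64 = 21.0756
lambda_4 * g_4 = 3.94 * -1.78 = -7.0132
Total violation = 18.6725 + 5.2635 + 21.0756 + 7.0132 = 52.0248


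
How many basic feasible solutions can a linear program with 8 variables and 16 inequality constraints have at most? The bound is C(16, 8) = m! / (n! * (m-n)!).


Each vertex corresponds to some choice of n active constraints out of m, so the number of vertices is at most C(m, n) = m! / (n!(m-n)!).
m = 16, n = 8
Numerator: 16 * 15 * 14 * 13 * 12 * 11 * 10 * 9
Denominator: 8! = 40320
C(16, 8) = 12870


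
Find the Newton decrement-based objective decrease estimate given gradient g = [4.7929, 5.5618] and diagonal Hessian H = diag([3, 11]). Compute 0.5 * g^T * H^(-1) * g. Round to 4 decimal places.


Step 1: H is diagonal, so H^(-1) * g = [1.5976, 0.5056].
Step 2: g^T H^(-1) g = sum_i g_i^2 / H_ii
  = (4.7929)^2/3 + (5.5618)^2/11
  = 7.6573 + 2.8121 = 10.4694
Step 3: Objective decrease = 0.5 * g^T H^(-1) g = 5.2347


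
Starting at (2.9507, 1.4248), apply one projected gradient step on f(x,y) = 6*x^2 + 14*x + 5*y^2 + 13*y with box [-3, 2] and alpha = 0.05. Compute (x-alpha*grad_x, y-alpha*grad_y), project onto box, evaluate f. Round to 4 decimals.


Step 1: Compute gradient at (2.9507, 1.4248).
grad_x = 2*6*2.9507 + 14 = 49.4084
grad_y = 2*5*1.4248 + 13 = 27.248
Step 2: Gradient step.
x_raw = 2.9507 - 0.05*49.4084 = 0.4803
y_raw = 1.4248 - 0.05*27.248 = 0.0624
Step 3: Project onto [-3, 2].
x_proj = clip(0.4803) = 0.4803
y_proj = clip(0.0624) = 0.0624
Step 4: Evaluate f.
f(0.4803, 0.0624) = 8.9386


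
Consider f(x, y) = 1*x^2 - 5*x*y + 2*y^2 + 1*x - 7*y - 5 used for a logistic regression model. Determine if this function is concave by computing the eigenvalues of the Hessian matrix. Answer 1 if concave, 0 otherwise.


The Hessian of f(x,y) = 1*x^2 - 5*x*y + 2*y^2 + 1*x - 7*y - 5 is:
H = [[2, -5], [-5, 4]]
Trace = 2 + 4 = 6
Determinant = 2*4 - (-5)^2 = -17
Discriminant = (6)^2 - 4*-17 = 104.0
Eigenvalues: lambda_1 = -2.099, lambda_2 = 8.099
The function is not concave.

0


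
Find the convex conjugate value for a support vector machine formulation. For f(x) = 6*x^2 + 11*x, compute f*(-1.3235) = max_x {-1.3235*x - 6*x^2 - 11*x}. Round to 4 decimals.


f*(y) = sup_x {y*x - a*x^2 - b*x} = sup_x {(y-b)*x - a*x^2}
FOC: (y - b) - 2a*x = 0 => x* = (y - b)/(2a)
x* = (-1.3235 - 11)/(2*6) = -1.027
f*(-1.3235) = (y-b)^2/(4a) = (-1.3235 - 11)^2/(4*6)
= 151.8687/24 = 6.3279


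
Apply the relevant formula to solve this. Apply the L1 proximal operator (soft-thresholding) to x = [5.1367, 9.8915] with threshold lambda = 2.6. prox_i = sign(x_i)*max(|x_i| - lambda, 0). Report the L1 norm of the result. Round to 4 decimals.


Soft-thresholding with lambda = 2.6:
prox(5.1367) = sign(5.1367)*max(|5.1367| - 2.6, 0) = 2.5367
prox(9.8915) = sign(9.8915)*max(|9.8915| - 2.6, 0) = 7.2915
prox(x) = [2.5367, 7.2915]
||prox(x)||_1 = 2.5367 + 7.2915 = 9.8282


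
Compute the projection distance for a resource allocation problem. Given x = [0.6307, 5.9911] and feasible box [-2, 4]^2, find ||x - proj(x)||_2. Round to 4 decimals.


Project each component onto [-2, 4].
clip(0.6307) = 0.6307, clip(5.9911) = 4.0
Projection = [0.6307, 4.0]
Squared diffs: [0.0, 3.9645]
Distance = sqrt(3.9645) = 1.9911


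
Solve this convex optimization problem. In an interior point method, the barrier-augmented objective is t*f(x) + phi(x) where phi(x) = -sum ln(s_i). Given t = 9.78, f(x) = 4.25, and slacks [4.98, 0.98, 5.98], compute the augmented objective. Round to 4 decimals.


Step 1: Compute log-barrier.
ln values: [1.6054, -0.0202, 1.7884]
phi = -(1.6054 - 0.0202 + 1.7884) = -3.3736
Step 2: Compute augmented objective.
t*f(x) = 9.78*4.25 = 41.565
Total = 41.565 - 3.3736 = 38.1914


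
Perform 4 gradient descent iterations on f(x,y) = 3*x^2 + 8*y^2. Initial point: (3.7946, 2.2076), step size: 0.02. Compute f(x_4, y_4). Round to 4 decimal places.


Gradient descent on f(x,y) = 3*x^2 + 8*y^2.
Starting point: (3.7946, 2.2076), alpha = 0.02
Step 1: grad_x = 2*3*3.7946 = 22.7676, grad_y = 2*8*2.2076 = 35.3216
  x_1 = 3.7946 - 0.02*22.7676 = 3.3392
  y_1 = 2.2076 - 0.02*35.3216 = 1.5012
Step 2: grad_x = 2*3*3.3392 = 20.0355, grad_y = 2*8*1.5012 = 24.0187
  x_2 = 3.3392 - 0.02*20.0355 = 2.9385
  y_2 = 1.5012 - 0.02*24.0187 = 1.0208
Step 3: grad_x = 2*3*2.9385 = 17.6312, grad_y = 2*8*1.0208 = 16.3327
  x_3 = 2.9385 - 0.02*17.6312 = 2.5859
  y_3 = 1.0208 - 0.02*16.3327 = 0.6941
Step 4: grad_x = 2*3*2.5859 = 15.5155, grad_y = 2*8*0.6941 = 11.1062
  x_4 = 2.5859 - 0.02*15.5155 = 2.2756
  y_4 = 0.6941 - 0.02*11.1062 = 0.472
f(2.2756, 0.472) = 3*2.2756^2 + 8*0.472^2 = 17.3175


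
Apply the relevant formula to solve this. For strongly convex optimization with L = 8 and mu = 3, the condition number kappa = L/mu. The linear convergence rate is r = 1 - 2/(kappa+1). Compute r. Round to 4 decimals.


Step 1: Compute the condition number.
kappa = L/mu = 8/3 = 2.6667
Step 2: Compute the convergence rate.
r = 1 - 2/(kappa + 1) = 1 - 2*mu/(L + mu) = (L - mu)/(L + mu) = 5/11 = 0.4545


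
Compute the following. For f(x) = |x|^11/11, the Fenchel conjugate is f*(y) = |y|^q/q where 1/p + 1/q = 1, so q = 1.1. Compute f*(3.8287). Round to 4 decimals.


The conjugate exponent q satisfies 1/p + 1/q = 1.
p = 11, so q = 11/(11 - 1) = 1.1
|y|^q = 3.8287^1.1 = 4.3788
f*(3.8287) = 4.3788 / 1.1 = 3.9807


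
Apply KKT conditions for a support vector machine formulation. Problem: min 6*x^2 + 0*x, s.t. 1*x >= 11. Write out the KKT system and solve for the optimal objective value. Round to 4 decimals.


Step 1: Try lambda = 0 (constraint inactive).
x_unc = 0/(2*6) = 0.0
Check: 1*0.0 = 0.0 < 11 -- violated!
Step 2: Constraint must be active: 1*x = 11
x* = 11/1 = 11.0
lambda = (2*6*11.0 + 0)/1 = 132.0
Step 3: Compute optimal value.
f(x*) = 6*11.0^2 + 0*11.0 = 726.0


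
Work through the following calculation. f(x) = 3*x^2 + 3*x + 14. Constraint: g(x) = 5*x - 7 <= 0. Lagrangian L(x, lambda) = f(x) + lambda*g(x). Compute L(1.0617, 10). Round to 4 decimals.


Step 1: Evaluate f(x).
f(1.0617) = 3*1.0617^2 + 3*1.0617 + 14 = 20.5667
Step 2: Evaluate g(x).
g(1.0617) = 5*1.0617 - 7 = -1.6915
Step 3: Compute Lagrangian.
L = 20.5667 + 10*-1.6915 = 3.6517


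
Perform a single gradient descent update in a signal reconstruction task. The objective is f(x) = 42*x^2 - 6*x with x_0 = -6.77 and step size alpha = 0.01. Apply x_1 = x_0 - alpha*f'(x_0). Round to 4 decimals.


We compute the gradient at x_0 and apply the update.
f'(x) = 84*x - 6
f'(-6.77) = 84*-6.77 - 6 = -574.68
x_1 = -6.77 - 0.01*-574.68 = -1.0232


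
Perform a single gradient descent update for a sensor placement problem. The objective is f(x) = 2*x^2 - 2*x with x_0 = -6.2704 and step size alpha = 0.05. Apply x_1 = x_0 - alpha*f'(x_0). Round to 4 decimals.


We compute the gradient at x_0 and apply the update.
f'(x) = 4*x - 2
f'(-6.2704) = 4*-6.2704 - 2 = -27.0816
x_1 = -6.2704 - 0.05*-27.0816 = -4.9163


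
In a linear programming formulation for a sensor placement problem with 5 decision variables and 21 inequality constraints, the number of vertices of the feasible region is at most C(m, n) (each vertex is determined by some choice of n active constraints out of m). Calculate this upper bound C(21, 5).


Each vertex corresponds to some choice of n active constraints out of m, so the number of vertices is at most C(m, n) = m! / (n!(m-n)!).
m = 21, n = 5
Numerator: 21 * 20 * 19 * 18 * 17
Denominator: 5! = 120
C(21, 5) = 20349


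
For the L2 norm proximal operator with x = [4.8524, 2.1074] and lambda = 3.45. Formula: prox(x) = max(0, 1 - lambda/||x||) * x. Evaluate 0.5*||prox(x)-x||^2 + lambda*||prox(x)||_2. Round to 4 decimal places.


Step 1: Compute ||x||.
||x|| = 5.2903
Step 2: Compute scaling factor.
scale = max(0, 1 - 3.45/5.2903) = 0.3479
Step 3: prox(x) = [1.688, 0.7331]
||prox(x)|| = 1.8403
Step 4: Proximal objective.
0.5*||prox-x||^2 = 5.9513
lambda*||prox|| = 6.349
Total = 12.3002


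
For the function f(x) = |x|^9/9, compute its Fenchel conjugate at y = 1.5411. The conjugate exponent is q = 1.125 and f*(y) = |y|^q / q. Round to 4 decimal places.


The conjugate exponent q satisfies 1/p + 1/q = 1.
p = 9, so q = 9/(9 - 1) = 1.125
|y|^q = 1.5411^1.125 = 1.6267
f*(1.5411) = 1.6267 / 1.125 = 1.446


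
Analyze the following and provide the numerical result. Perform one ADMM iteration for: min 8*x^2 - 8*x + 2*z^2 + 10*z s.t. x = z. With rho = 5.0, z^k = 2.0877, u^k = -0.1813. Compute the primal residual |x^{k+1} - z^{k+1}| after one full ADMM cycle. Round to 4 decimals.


ADMM iteration with rho = 5.0, z^k = 2.0877, u^k = -0.1813
Step 1: x-update.
Minimize 8*x^2 - 8*x + (5.0/2)*(x - 2.0877 - 0.1813)^2
FOC: (2*8 + 5.0)*x = 8 + 5.0*(2.0877 + 0.1813)
x^{k+1} = 0.9212
Step 2: z-update.
Minimize 2*z^2 + 10*z + (5.0/2)*(0.9212 - z - 0.1813)^2
FOC: (2*2 + 5.0)*z = -10 + 5.0*(0.9212 - 0.1813)
z^{k+1} = -0.7001
Step 3: u-update.
u^{k+1} = -0.1813 + 0.9212 + 0.7001 = 1.44
Step 4: Primal residual = |0.9212 + 0.7001| = 1.6213


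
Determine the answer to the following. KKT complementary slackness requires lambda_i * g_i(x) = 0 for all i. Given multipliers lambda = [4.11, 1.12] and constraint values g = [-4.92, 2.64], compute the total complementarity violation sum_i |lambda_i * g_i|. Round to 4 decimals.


KKT complementary slackness check:
lambda_1 * g_1 = 4.11 * -4.92 = -20.2212
lambda_2 * g_2 = 1.12 * 2.64 = 2.9568
Total violation = 20.2212 + 2.9568 = 23.178


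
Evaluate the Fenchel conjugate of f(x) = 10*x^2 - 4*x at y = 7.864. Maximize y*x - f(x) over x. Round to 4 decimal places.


f*(y) = sup_x {y*x - a*x^2 - b*x} = sup_x {(y-b)*x - a*x^2}
FOC: (y - b) - 2a*x = 0 => x* = (y - b)/(2a)
x* = (7.864 + 4)/(2*10) = 0.5932
f*(7.864) = (y-b)^2/(4a) = (7.864 + 4)^2/(4*10)
= 140.7545/40 = 3.5189


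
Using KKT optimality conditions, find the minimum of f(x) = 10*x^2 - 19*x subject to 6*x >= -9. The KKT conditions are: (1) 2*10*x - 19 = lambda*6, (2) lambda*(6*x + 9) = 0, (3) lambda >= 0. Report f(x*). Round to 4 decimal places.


Step 1: Try lambda = 0 (constraint inactive).
Stationarity: 2*10*x - 19 = 0
x* = 19/(2*10) = 0.95
Check constraint: 6*0.95 = 5.7 >= -9 -- satisfied.
Step 2: Compute optimal value.
f(x*) = 10*0.95^2 - 19*0.95 = -9.025


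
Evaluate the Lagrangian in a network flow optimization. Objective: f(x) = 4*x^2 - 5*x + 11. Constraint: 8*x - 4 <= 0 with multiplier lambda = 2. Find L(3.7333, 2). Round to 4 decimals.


Step 1: Evaluate f(x).
f(3.7333) = 4*3.7333^2 - 5*3.7333 + 11 = 48.0836
Step 2: Evaluate g(x).
g(3.7333) = 8*3.7333 - 4 = 25.8664
Step 3: Compute Lagrangian.
L = 48.0836 + 2*25.8664 = 99.8164


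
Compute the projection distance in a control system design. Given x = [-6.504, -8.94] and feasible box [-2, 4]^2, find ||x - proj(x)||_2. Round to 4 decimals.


Project each component onto [-2, 4].
clip(-6.504) = -2.0, clip(-8.94) = -2.0
Projection = [-2.0, -2.0]
Squared diffs: [20.286, 48.1636]
Distance = sqrt(68.4496) = 8.2734


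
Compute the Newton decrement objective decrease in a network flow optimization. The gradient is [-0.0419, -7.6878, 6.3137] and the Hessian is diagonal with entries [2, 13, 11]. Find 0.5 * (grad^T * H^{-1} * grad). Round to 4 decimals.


Step 1: H is diagonal, so H^(-1) * g = [-0.021, -0.5914, 0.574].
Step 2: g^T H^(-1) g = sum_i g_i^2 / H_ii
  = (-0.0419)^2/2 + (-7.6878)^2/13 + (6.3137)^2/11
  = 0.0009 + 4.5463 + 3.6239 = 8.1711
Step 3: Objective decrease = 0.5 * g^T H^(-1) g = 4.0855


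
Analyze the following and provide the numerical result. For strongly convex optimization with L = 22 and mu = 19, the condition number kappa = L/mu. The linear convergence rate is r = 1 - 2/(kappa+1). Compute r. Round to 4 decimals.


Step 1: Compute the condition number.
kappa = L/mu = 22/19 = 1.1579
Step 2: Compute the convergence rate.
r = 1 - 2/(kappa + 1) = 1 - 2*mu/(L + mu) = (L - mu)/(L + mu) = 3/41 = 0.0732


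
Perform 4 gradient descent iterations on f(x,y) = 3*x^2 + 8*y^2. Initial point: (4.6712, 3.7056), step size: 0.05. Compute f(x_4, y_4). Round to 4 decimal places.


Gradient descent on f(x,y) = 3*x^2 + 8*y^2.
Starting point: (4.6712, 3.7056), alpha = 0.05
Step 1: grad_x = 2*3*4.6712 = 28.0272, grad_y = 2*8*3.7056 = 59.2896
  x_1 = 4.6712 - 0.05*28.0272 = 3.2698
  y_1 = 3.7056 - 0.05*59.2896 = 0.7411
Step 2: grad_x = 2*3*3.2698 = 19.619, grad_y = 2*8*0.7411 = 11.8579
  x_2 = 3.2698 - 0.05*19.619 = 2.2889
  y_2 = 0.7411 - 0.05*11.8579 = 0.1482
Step 3: grad_x = 2*3*2.2889 = 13.7333, grad_y = 2*8*0.1482 = 2.3716
  x_3 = 2.2889 - 0.05*13.7333 = 1.6022
  y_3 = 0.1482 - 0.05*2.3716 = 0.0296
Step 4: grad_x = 2*3*1.6022 = 9.6133, grad_y = 2*8*0.0296 = 0.4743
  x_4 = 1.6022 - 0.05*9.6133 = 1.1216
  y_4 = 0.0296 - 0.05*0.4743 = 0.0059
f(1.1216, 0.0059) = 3*1.1216^2 + 8*0.0059^2 = 3.7739


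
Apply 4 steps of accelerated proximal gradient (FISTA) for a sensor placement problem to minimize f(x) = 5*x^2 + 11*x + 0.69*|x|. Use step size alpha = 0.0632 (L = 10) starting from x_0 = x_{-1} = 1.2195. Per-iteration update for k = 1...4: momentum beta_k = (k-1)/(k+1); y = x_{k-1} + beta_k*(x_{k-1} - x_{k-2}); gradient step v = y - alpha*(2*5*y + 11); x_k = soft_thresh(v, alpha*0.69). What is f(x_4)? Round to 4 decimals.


FISTA on f(x) = 5*x^2 + 11*x + 0.69*|x|
L = 10, alpha = 0.0632
Iteration 1: beta = 0.0, y = 1.2195 + 0.0*(1.2195 - 1.2195) = 1.2195
  grad(y) = 23.195, v = y - alpha*grad = -0.2464
  prox(v) = soft_thresh(-0.2464, 0.0436) = -0.2028
Iteration 2: beta = 0.3333, y = -0.2028 + 0.3333*(-0.2028 - 1.2195) = -0.6769
  grad(y) = 4.2308, v = y - alpha*grad = -0.9443
  prox(v) = soft_thresh(-0.9443, 0.0436) = -0.9007
Iteration 3: beta = 0.5, y = -0.9007 + 0.5*(-0.9007 + 0.2028) = -1.2496
  grad(y) = -1.4964, v = y - alpha*grad = -1.1551
  prox(v) = soft_thresh(-1.1551, 0.0436) = -1.1115
Iteration 4: beta = 0.6, y = -1.1115 + 0.6*(-1.1115 + 0.9007) = -1.2379
  grad(y) = -1.3792, v = y - alpha*grad = -1.1508
  prox(v) = soft_thresh(-1.1508, 0.0436) = -1.1071
f(x_4) = 5*(-1.1071)^2 + 11*(-1.1071) + 0.69*|-1.1071| = -5.2858


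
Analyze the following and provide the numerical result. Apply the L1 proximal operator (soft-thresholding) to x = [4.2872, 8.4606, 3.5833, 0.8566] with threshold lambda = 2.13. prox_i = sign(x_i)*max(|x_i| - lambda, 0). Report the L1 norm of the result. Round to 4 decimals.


Soft-thresholding with lambda = 2.13:
prox(4.2872) = sign(4.2872)*max(|4.2872| - 2.13, 0) = 2.1572
prox(8.4606) = sign(8.4606)*max(|8.4606| - 2.13, 0) = 6.3306
prox(3.5833) = sign(3.5833)*max(|3.5833| - 2.13, 0) = 1.4533
prox(0.8566) = sign(0.8566)*max(|0.8566| - 2.13, 0) = 0.0
prox(x) = [2.1572, 6.3306, 1.4533, 0.0]
||prox(x)||_1 = 2.1572 + 6.3306 + 1.4533 + 0.0 = 9.9411


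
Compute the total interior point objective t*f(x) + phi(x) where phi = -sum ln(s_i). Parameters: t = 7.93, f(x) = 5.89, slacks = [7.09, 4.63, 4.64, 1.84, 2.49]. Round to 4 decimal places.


Step 1: Compute log-barrier.
ln values: [1.9587, 1.5326, 1.5347, 0.6098, 0.9123]
phi = -(1.9587 + 1.5326 + 1.5347 + 0.6098 + 0.9123) = -6.548
Step 2: Compute augmented objective.
t*f(x) = 7.93*5.89 = 46.7077
Total = 46.7077 - 6.548 = 40.1597


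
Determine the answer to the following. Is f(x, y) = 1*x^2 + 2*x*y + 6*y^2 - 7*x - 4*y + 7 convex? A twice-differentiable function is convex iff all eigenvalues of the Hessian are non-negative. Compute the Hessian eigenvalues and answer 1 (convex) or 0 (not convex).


The Hessian of f(x,y) = 1*x^2 + 2*x*y + 6*y^2 - 7*x - 4*y + 7 is:
H = [[2, 2], [2, 12]]
Trace = 2 + 12 = 14
Determinant = 2*12 - (2)^2 = 20
Discriminant = (14)^2 - 4*20 = 116.0
Eigenvalues: lambda_1 = 1.6148, lambda_2 = 12.3852
The function is convex.

1


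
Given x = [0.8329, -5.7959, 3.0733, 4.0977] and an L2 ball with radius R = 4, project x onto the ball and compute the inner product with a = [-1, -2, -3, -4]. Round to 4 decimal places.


Step 1: Compute ||x|| (intermediates to 6 decimals).
||x|| = sqrt(0.8329^2 + (-5.7959)^2 + 3.0733^2 + 4.0977^2) = 7.779621
Step 2: Project.
Since ||x|| > R, scale = R/||x|| = 4/7.779621 = 0.514164, proj(x) = scale * x
proj(x) = [0.428247, -2.980043, 1.58018, 2.10689]
Step 3: Dot product.
a^T * proj(x) = -1*0.428247 - 2*(-2.980043) - 3*1.58018 - 4*2.10689 = -7.6363


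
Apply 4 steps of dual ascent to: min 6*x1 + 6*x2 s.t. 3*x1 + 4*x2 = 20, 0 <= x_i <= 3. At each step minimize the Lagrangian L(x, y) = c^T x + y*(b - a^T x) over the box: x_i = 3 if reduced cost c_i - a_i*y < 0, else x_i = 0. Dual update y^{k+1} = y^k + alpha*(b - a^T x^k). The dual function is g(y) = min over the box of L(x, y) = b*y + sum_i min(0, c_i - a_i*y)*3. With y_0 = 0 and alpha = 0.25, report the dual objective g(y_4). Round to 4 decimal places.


Dual ascent for LP: min 6*x1 + 6*x2, 3*x1 + 4*x2 = 20, 0 <= x_i <= 3
Step 1: y^k = 0.0, reduced costs: (6.0, 6.0)
  x^k = (0.0, 0.0), subgradient = b - a^T x = 20.0
  y^{k+1} = 0.0 + 0.25*20.0 = 5.0
Step 2: y^k = 5.0, reduced costs: (-9.0, -14.0)
  x^k = (3.0, 3.0), subgradient = b - a^T x = -1.0
  y^{k+1} = 5.0 + 0.25*-1.0 = 4.75
Step 3: y^k = 4.75, reduced costs: (-8.25, -13.0)
  x^k = (3.0, 3.0), subgradient = b - a^T x = -1.0
  y^{k+1} = 4.75 + 0.25*-1.0 = 4.5
Step 4: y^k = 4.5, reduced costs: (-7.5, -12.0)
  x^k = (3.0, 3.0), subgradient = b - a^T x = -1.0
  y^{k+1} = 4.5 + 0.25*-1.0 = 4.25
Dual objective at y_4 = 4.25: reduced costs (-6.75, -11.0), box minimizer x = (3.0, 3.0)
g(y_4) = b*y + (c1 - a1*y)*x1 + (c2 - a2*y)*x2 = 20*4.25 + (-6.75)*3.0 + (-11.0)*3.0 = 85.0 - 20.25 - 33.0 = 31.75


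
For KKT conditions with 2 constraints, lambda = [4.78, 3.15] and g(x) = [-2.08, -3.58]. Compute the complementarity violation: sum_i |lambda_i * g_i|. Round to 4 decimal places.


KKT complementary slackness check:
lambda_1 * g_1 = 4.78 * -2.08 = -9.9424
lambda_2 * g_2 = 3.15 * -3.58 = -11.277
Total violation = 9.9424 + 11.277 = 21.2194


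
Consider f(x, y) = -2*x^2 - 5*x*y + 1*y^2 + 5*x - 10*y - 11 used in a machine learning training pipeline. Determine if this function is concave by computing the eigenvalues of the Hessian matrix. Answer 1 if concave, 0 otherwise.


The Hessian of f(x,y) = -2*x^2 - 5*x*y + 1*y^2 + 5*x - 10*y - 11 is:
H = [[-4, -5], [-5, 2]]
Trace = -4 + 2 = -2
Determinant = -4*2 - (-5)^2 = -33
Discriminant = (-2)^2 - 4*-33 = 136.0
Eigenvalues: lambda_1 = -6.831, lambda_2 = 4.831
The function is not concave.

0


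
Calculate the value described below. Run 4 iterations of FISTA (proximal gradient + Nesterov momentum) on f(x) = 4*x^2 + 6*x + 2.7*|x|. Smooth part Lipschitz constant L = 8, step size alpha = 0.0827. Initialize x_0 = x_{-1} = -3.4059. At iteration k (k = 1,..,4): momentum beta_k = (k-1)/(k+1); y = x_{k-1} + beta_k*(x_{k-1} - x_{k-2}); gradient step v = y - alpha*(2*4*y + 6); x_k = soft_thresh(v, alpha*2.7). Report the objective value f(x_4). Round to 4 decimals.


FISTA on f(x) = 4*x^2 + 6*x + 2.7*|x|
L = 8, alpha = 0.0827
Iteration 1: beta = 0.0, y = -3.4059 + 0.0*(-3.4059 + 3.4059) = -3.4059
  grad(y) = -21.2472, v = y - alpha*grad = -1.6488
  prox(v) = soft_thresh(-1.6488, 0.2233) = -1.4255
Iteration 2: beta = 0.3333, y = -1.4255 + 0.3333*(-1.4255 + 3.4059) = -0.7653
  grad(y) = -0.1226, v = y - alpha*grad = -0.7552
  prox(v) = soft_thresh(-0.7552, 0.2233) = -0.5319
Iteration 3: beta = 0.5, y = -0.5319 + 0.5*(-0.5319 + 1.4255) = -0.0851
  grad(y) = 5.3191, v = y - alpha*grad = -0.525
  prox(v) = soft_thresh(-0.525, 0.2233) = -0.3017
Iteration 4: beta = 0.6, y = -0.3017 + 0.6*(-0.3017 + 0.5319) = -0.1636
  grad(y) = 4.6912, v = y - alpha*grad = -0.5516
  prox(v) = soft_thresh(-0.5516, 0.2233) = -0.3283
f(x_4) = 4*(-0.3283)^2 + 6*(-0.3283) + 2.7*|-0.3283| = -0.6522


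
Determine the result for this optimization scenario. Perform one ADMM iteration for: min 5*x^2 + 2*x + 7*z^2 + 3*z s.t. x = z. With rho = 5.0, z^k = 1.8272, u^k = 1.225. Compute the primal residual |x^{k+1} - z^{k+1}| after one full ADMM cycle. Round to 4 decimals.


ADMM iteration with rho = 5.0, z^k = 1.8272, u^k = 1.225
Step 1: x-update.
Minimize 5*x^2 + 2*x + (5.0/2)*(x - 1.8272 + 1.225)^2
FOC: (2*5 + 5.0)*x = -2 + 5.0*(1.8272 - 1.225)
x^{k+1} = 0.0674
Step 2: z-update.
Minimize 7*z^2 + 3*z + (5.0/2)*(0.0674 - z + 1.225)^2
FOC: (2*7 + 5.0)*z = -3 + 5.0*(0.0674 + 1.225)
z^{k+1} = 0.1822
Step 3: u-update.
u^{k+1} = 1.225 + 0.0674 - 0.1822 = 1.1102
Step 4: Primal residual = |0.0674 - 0.1822| = 0.1148
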